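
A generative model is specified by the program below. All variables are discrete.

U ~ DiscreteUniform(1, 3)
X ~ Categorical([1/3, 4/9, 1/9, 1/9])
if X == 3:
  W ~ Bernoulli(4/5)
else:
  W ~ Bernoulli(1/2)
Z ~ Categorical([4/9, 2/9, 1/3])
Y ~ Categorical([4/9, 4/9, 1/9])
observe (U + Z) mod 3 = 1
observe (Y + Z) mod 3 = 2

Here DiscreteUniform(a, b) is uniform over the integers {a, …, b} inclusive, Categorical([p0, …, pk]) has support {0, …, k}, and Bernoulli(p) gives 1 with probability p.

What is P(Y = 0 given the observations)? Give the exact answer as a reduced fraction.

Enumerate traces; 24 have nonzero weight after conditioning:
  (U=1, X=0, W=0, Z=0, Y=2) weight 2/729
  (U=1, X=0, W=1, Z=0, Y=2) weight 2/729
  (U=1, X=1, W=0, Z=0, Y=2) weight 8/2187
  (U=1, X=1, W=1, Z=0, Y=2) weight 8/2187
  (U=1, X=2, W=0, Z=0, Y=2) weight 2/2187
  (U=1, X=2, W=1, Z=0, Y=2) weight 2/2187
  (U=1, X=3, W=0, Z=0, Y=2) weight 4/10935
  (U=1, X=3, W=1, Z=0, Y=2) weight 16/10935
  (U=2, X=0, W=0, Z=2, Y=0) weight 2/243
  (U=3, X=0, W=0, Z=1, Y=1) weight 4/729
  … 14 more
Group by Y:
  weight(Y=0) = 4/81
  weight(Y=1) = 8/243
  weight(Y=2) = 4/243
Total weight = 4/81 + 8/243 + 4/243 = 8/81
P(Y=0 | obs) = 4/81 / 8/81 = 1/2
P(Y=1 | obs) = 8/243 / 8/81 = 1/3
P(Y=2 | obs) = 4/243 / 8/81 = 1/6

P(Y = 0 | obs) = 1/2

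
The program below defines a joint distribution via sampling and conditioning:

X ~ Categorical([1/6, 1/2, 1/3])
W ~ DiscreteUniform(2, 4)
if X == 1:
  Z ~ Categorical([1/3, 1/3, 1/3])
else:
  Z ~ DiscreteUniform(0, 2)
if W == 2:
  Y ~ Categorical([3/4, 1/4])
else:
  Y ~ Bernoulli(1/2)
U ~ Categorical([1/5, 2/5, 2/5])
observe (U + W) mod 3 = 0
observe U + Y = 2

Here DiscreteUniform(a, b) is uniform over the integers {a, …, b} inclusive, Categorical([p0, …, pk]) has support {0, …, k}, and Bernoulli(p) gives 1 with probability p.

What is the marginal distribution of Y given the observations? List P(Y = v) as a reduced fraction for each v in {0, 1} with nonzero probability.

P(Y=0) = 2/3, P(Y=1) = 1/3

Enumerate traces; 18 have nonzero weight after conditioning:
  (X=0, W=2, Z=0, Y=1, U=1) weight 1/540
  (X=0, W=2, Z=1, Y=1, U=1) weight 1/540
  (X=0, W=2, Z=2, Y=1, U=1) weight 1/540
  (X=0, W=4, Z=0, Y=0, U=2) weight 1/270
  (X=0, W=4, Z=1, Y=0, U=2) weight 1/270
  (X=0, W=4, Z=2, Y=0, U=2) weight 1/270
  (X=1, W=2, Z=0, Y=1, U=1) weight 1/180
  (X=1, W=2, Z=1, Y=1, U=1) weight 1/180
  … 10 more
Group by Y:
  weight(Y=0) = 1/15
  weight(Y=1) = 1/30
Total weight = 1/15 + 1/30 = 1/10
P(Y=0 | obs) = 1/15 / 1/10 = 2/3
P(Y=1 | obs) = 1/30 / 1/10 = 1/3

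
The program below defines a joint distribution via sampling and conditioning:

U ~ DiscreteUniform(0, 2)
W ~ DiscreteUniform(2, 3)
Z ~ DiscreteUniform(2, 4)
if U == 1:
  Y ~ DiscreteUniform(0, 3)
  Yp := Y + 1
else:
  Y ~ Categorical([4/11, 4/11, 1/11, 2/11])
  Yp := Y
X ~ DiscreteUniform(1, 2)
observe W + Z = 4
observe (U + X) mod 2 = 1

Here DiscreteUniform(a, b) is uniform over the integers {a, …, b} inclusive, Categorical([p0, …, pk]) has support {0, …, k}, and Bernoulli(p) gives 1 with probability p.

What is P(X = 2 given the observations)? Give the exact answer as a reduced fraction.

Enumerate traces; 12 have nonzero weight after conditioning:
  (U=0, W=2, Z=2, Y=0, X=1) weight 1/99
  (U=0, W=2, Z=2, Y=1, X=1) weight 1/99
  (U=0, W=2, Z=2, Y=2, X=1) weight 1/396
  (U=0, W=2, Z=2, Y=3, X=1) weight 1/198
  (U=1, W=2, Z=2, Y=0, X=2) weight 1/144
  (U=1, W=2, Z=2, Y=1, X=2) weight 1/144
  (U=1, W=2, Z=2, Y=2, X=2) weight 1/144
  (U=1, W=2, Z=2, Y=3, X=2) weight 1/144
  … 4 more
Group by X:
  weight(X=1) = 1/18
  weight(X=2) = 1/36
Total weight = 1/18 + 1/36 = 1/12
P(X=1 | obs) = 1/18 / 1/12 = 2/3
P(X=2 | obs) = 1/36 / 1/12 = 1/3

P(X = 2 | obs) = 1/3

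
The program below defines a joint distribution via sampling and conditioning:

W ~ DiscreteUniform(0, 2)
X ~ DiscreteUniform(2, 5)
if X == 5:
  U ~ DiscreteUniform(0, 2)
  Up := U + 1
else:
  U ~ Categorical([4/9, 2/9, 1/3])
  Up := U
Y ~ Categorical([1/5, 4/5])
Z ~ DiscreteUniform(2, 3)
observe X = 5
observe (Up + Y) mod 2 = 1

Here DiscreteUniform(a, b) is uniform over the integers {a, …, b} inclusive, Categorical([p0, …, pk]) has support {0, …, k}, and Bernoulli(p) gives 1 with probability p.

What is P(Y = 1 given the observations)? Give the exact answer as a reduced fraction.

Enumerate traces; 18 have nonzero weight after conditioning:
  (W=0, X=5, U=0, Y=0, Z=2) weight 1/360
  (W=0, X=5, U=0, Y=0, Z=3) weight 1/360
  (W=0, X=5, U=1, Y=1, Z=2) weight 1/90
  (W=0, X=5, U=1, Y=1, Z=3) weight 1/90
  (W=0, X=5, U=2, Y=0, Z=2) weight 1/360
  (W=0, X=5, U=2, Y=0, Z=3) weight 1/360
  (W=1, X=5, U=0, Y=0, Z=2) weight 1/360
  (W=1, X=5, U=0, Y=0, Z=3) weight 1/360
  … 10 more
Group by Y:
  weight(Y=0) = 1/30
  weight(Y=1) = 1/15
Total weight = 1/30 + 1/15 = 1/10
P(Y=0 | obs) = 1/30 / 1/10 = 1/3
P(Y=1 | obs) = 1/15 / 1/10 = 2/3

P(Y = 1 | obs) = 2/3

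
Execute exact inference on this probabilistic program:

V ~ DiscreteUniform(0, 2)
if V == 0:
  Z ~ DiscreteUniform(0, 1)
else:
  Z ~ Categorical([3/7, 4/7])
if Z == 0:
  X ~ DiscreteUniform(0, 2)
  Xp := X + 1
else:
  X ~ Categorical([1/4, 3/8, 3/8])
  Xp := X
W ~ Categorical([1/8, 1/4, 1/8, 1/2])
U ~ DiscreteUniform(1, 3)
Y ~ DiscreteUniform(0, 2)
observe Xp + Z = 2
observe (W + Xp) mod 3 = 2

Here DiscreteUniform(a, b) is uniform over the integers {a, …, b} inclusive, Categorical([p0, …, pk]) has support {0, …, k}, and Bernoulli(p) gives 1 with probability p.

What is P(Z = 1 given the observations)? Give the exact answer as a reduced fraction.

P(Z = 1 | obs) = 207/587

Enumerate traces; 81 have nonzero weight after conditioning:
  (V=0, Z=0, X=1, W=0, U=1, Y=0) weight 1/1296
  (V=0, Z=0, X=1, W=0, U=1, Y=1) weight 1/1296
  (V=0, Z=0, X=1, W=0, U=1, Y=2) weight 1/1296
  (V=0, Z=0, X=1, W=0, U=2, Y=0) weight 1/1296
  (V=0, Z=0, X=1, W=0, U=2, Y=1) weight 1/1296
  (V=0, Z=0, X=1, W=0, U=2, Y=2) weight 1/1296
  (V=0, Z=0, X=1, W=0, U=3, Y=0) weight 1/1296
  (V=0, Z=0, X=1, W=0, U=3, Y=1) weight 1/1296
  (V=0, Z=1, X=1, W=1, U=1, Y=0) weight 1/576
  … 72 more
Group by Z:
  weight(Z=0) = 95/1008
  weight(Z=1) = 23/448
Total weight = 95/1008 + 23/448 = 587/4032
P(Z=0 | obs) = 95/1008 / 587/4032 = 380/587
P(Z=1 | obs) = 23/448 / 587/4032 = 207/587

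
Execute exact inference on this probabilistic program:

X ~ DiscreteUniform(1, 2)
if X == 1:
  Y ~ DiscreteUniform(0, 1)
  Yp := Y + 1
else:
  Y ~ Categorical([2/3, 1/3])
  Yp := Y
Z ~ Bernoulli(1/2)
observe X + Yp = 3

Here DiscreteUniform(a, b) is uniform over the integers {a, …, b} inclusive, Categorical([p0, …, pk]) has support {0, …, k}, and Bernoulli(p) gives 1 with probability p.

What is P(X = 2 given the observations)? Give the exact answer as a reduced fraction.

Enumerate traces; 4 have nonzero weight after conditioning:
  (X=1, Y=1, Z=0) weight 1/8
  (X=1, Y=1, Z=1) weight 1/8
  (X=2, Y=1, Z=0) weight 1/12
  (X=2, Y=1, Z=1) weight 1/12
Group by X:
  weight(X=1) = 1/4
  weight(X=2) = 1/6
Total weight = 1/4 + 1/6 = 5/12
P(X=1 | obs) = 1/4 / 5/12 = 3/5
P(X=2 | obs) = 1/6 / 5/12 = 2/5

P(X = 2 | obs) = 2/5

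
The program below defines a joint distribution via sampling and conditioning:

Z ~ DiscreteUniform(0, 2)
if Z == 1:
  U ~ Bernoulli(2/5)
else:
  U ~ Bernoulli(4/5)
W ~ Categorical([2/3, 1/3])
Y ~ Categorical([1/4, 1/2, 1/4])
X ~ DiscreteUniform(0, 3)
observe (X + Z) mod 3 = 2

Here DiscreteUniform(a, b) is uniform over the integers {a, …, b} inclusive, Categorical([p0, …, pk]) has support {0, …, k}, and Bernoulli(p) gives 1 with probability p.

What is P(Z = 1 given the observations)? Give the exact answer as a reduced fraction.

Enumerate traces; 48 have nonzero weight after conditioning:
  (Z=0, U=0, W=0, Y=0, X=2) weight 1/360
  (Z=0, U=0, W=0, Y=1, X=2) weight 1/180
  (Z=0, U=0, W=0, Y=2, X=2) weight 1/360
  (Z=0, U=0, W=1, Y=0, X=2) weight 1/720
  (Z=0, U=0, W=1, Y=1, X=2) weight 1/360
  (Z=0, U=0, W=1, Y=2, X=2) weight 1/720
  (Z=0, U=1, W=0, Y=0, X=2) weight 1/90
  (Z=0, U=1, W=0, Y=1, X=2) weight 1/45
  (Z=1, U=0, W=0, Y=0, X=1) weight 1/120
  (Z=2, U=0, W=0, Y=0, X=0) weight 1/360
  … 38 more
Group by Z:
  weight(Z=0) = 1/12
  weight(Z=1) = 1/12
  weight(Z=2) = 1/6
Total weight = 1/12 + 1/12 + 1/6 = 1/3
P(Z=0 | obs) = 1/12 / 1/3 = 1/4
P(Z=1 | obs) = 1/12 / 1/3 = 1/4
P(Z=2 | obs) = 1/6 / 1/3 = 1/2

P(Z = 1 | obs) = 1/4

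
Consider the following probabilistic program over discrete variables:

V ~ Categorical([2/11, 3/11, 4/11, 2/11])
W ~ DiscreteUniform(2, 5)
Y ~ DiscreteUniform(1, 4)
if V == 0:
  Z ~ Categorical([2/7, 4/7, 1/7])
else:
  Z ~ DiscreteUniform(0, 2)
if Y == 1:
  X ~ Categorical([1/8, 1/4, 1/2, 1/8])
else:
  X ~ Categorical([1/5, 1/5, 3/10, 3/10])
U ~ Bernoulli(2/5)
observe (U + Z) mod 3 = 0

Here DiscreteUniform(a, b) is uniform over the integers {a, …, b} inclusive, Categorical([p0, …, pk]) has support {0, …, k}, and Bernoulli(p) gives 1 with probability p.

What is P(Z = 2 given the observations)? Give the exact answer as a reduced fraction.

P(Z = 2 | obs) = 46/121

Enumerate traces; 512 have nonzero weight after conditioning:
  (V=0, W=2, Y=1, Z=0, X=0, U=0) weight 3/12320
  (V=0, W=2, Y=1, Z=0, X=1, U=0) weight 3/6160
  (V=0, W=2, Y=1, Z=0, X=2, U=0) weight 3/3080
  (V=0, W=2, Y=1, Z=0, X=3, U=0) weight 3/12320
  (V=0, W=2, Y=1, Z=2, X=0, U=1) weight 1/12320
  (V=0, W=2, Y=1, Z=2, X=1, U=1) weight 1/6160
  (V=0, W=2, Y=1, Z=2, X=2, U=1) weight 1/3080
  (V=0, W=2, Y=1, Z=2, X=3, U=1) weight 1/12320
  … 504 more
Group by Z:
  weight(Z=0) = 15/77
  weight(Z=2) = 46/385
Total weight = 15/77 + 46/385 = 11/35
P(Z=0 | obs) = 15/77 / 11/35 = 75/121
P(Z=2 | obs) = 46/385 / 11/35 = 46/121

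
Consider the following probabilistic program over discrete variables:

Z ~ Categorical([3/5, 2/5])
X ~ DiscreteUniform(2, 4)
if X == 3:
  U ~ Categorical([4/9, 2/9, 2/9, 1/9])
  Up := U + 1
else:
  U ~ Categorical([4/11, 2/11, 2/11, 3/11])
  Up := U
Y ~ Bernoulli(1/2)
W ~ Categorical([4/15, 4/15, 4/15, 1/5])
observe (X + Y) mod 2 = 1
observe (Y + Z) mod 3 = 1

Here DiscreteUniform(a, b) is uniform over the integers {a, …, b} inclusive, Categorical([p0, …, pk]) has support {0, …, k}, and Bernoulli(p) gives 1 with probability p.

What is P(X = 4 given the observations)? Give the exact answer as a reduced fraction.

Enumerate traces; 48 have nonzero weight after conditioning:
  (Z=0, X=2, U=0, Y=1, W=0) weight 8/825
  (Z=0, X=2, U=0, Y=1, W=1) weight 8/825
  (Z=0, X=2, U=0, Y=1, W=2) weight 8/825
  (Z=0, X=2, U=0, Y=1, W=3) weight 2/275
  (Z=0, X=2, U=1, Y=1, W=0) weight 4/825
  (Z=0, X=2, U=1, Y=1, W=1) weight 4/825
  (Z=0, X=2, U=1, Y=1, W=2) weight 4/825
  (Z=0, X=2, U=1, Y=1, W=3) weight 1/275
  (Z=0, X=4, U=0, Y=1, W=0) weight 8/825
  (Z=1, X=3, U=0, Y=0, W=0) weight 16/2025
  … 38 more
Group by X:
  weight(X=2) = 1/10
  weight(X=3) = 1/15
  weight(X=4) = 1/10
Total weight = 1/10 + 1/15 + 1/10 = 4/15
P(X=2 | obs) = 1/10 / 4/15 = 3/8
P(X=3 | obs) = 1/15 / 4/15 = 1/4
P(X=4 | obs) = 1/10 / 4/15 = 3/8

P(X = 4 | obs) = 3/8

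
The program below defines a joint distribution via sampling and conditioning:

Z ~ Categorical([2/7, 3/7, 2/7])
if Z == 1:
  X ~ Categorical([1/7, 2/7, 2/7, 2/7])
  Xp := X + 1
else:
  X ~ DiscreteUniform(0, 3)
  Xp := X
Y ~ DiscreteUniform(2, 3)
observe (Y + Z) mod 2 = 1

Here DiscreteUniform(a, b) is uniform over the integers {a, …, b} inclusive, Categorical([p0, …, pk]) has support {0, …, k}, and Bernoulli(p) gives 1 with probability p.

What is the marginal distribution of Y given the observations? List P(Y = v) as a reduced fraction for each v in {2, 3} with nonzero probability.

Enumerate traces; 12 have nonzero weight after conditioning:
  (Z=0, X=0, Y=3) weight 1/28
  (Z=0, X=1, Y=3) weight 1/28
  (Z=0, X=2, Y=3) weight 1/28
  (Z=0, X=3, Y=3) weight 1/28
  (Z=1, X=0, Y=2) weight 3/98
  (Z=1, X=1, Y=2) weight 3/49
  (Z=1, X=2, Y=2) weight 3/49
  (Z=1, X=3, Y=2) weight 3/49
  … 4 more
Group by Y:
  weight(Y=2) = 3/14
  weight(Y=3) = 2/7
Total weight = 3/14 + 2/7 = 1/2
P(Y=2 | obs) = 3/14 / 1/2 = 3/7
P(Y=3 | obs) = 2/7 / 1/2 = 4/7

P(Y=2) = 3/7, P(Y=3) = 4/7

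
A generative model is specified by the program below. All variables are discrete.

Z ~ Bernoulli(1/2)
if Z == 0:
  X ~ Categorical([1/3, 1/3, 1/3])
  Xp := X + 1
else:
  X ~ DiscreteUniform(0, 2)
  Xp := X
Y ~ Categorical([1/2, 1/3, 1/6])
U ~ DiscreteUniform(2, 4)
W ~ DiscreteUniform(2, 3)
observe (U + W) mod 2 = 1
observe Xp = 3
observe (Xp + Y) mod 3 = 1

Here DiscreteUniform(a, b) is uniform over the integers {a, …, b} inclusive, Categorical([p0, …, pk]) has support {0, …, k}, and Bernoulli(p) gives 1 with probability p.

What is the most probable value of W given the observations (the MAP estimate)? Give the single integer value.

argmax_v P(W = v | obs) = 3

Enumerate traces; 3 have nonzero weight after conditioning:
  (Z=0, X=2, Y=1, U=2, W=3) weight 1/108
  (Z=0, X=2, Y=1, U=3, W=2) weight 1/108
  (Z=0, X=2, Y=1, U=4, W=3) weight 1/108
Group by W:
  weight(W=2) = 1/108
  weight(W=3) = 1/54
Total weight = 1/108 + 1/54 = 1/36
P(W=2 | obs) = 1/108 / 1/36 = 1/3
P(W=3 | obs) = 1/54 / 1/36 = 2/3
argmax = 3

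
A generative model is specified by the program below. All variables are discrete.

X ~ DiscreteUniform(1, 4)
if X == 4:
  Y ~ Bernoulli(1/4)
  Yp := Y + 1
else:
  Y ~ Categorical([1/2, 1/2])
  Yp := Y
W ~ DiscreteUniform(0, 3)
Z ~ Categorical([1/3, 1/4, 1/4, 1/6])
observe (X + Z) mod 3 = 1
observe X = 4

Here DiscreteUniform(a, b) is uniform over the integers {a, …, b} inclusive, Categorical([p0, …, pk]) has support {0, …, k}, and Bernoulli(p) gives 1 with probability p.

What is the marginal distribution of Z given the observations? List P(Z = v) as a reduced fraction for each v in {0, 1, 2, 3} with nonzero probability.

Enumerate traces; 16 have nonzero weight after conditioning:
  (X=4, Y=0, W=0, Z=0) weight 1/64
  (X=4, Y=0, W=0, Z=3) weight 1/128
  (X=4, Y=0, W=1, Z=0) weight 1/64
  (X=4, Y=0, W=1, Z=3) weight 1/128
  (X=4, Y=0, W=2, Z=0) weight 1/64
  (X=4, Y=0, W=2, Z=3) weight 1/128
  (X=4, Y=0, W=3, Z=0) weight 1/64
  (X=4, Y=0, W=3, Z=3) weight 1/128
  … 8 more
Group by Z:
  weight(Z=0) = 1/12
  weight(Z=3) = 1/24
Total weight = 1/12 + 1/24 = 1/8
P(Z=0 | obs) = 1/12 / 1/8 = 2/3
P(Z=3 | obs) = 1/24 / 1/8 = 1/3

P(Z=0) = 2/3, P(Z=3) = 1/3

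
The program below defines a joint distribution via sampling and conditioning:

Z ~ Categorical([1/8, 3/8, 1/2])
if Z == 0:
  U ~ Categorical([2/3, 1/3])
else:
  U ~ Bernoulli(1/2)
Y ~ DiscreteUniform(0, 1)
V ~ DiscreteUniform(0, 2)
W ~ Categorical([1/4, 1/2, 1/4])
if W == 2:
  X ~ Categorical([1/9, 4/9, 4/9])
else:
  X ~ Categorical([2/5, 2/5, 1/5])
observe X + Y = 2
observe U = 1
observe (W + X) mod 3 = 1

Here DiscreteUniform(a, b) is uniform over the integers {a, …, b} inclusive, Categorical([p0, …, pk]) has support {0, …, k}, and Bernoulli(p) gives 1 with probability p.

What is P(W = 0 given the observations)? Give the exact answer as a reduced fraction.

P(W = 0 | obs) = 9/19

Enumerate traces; 18 have nonzero weight after conditioning:
  (Z=0, U=1, Y=0, V=0, W=2, X=2) weight 1/1296
  (Z=0, U=1, Y=0, V=1, W=2, X=2) weight 1/1296
  (Z=0, U=1, Y=0, V=2, W=2, X=2) weight 1/1296
  (Z=0, U=1, Y=1, V=0, W=0, X=1) weight 1/1440
  (Z=0, U=1, Y=1, V=1, W=0, X=1) weight 1/1440
  (Z=0, U=1, Y=1, V=2, W=0, X=1) weight 1/1440
  (Z=1, U=1, Y=0, V=0, W=2, X=2) weight 1/288
  (Z=1, U=1, Y=0, V=1, W=2, X=2) weight 1/288
  … 10 more
Group by W:
  weight(W=0) = 23/960
  weight(W=2) = 23/864
Total weight = 23/960 + 23/864 = 437/8640
P(W=0 | obs) = 23/960 / 437/8640 = 9/19
P(W=2 | obs) = 23/864 / 437/8640 = 10/19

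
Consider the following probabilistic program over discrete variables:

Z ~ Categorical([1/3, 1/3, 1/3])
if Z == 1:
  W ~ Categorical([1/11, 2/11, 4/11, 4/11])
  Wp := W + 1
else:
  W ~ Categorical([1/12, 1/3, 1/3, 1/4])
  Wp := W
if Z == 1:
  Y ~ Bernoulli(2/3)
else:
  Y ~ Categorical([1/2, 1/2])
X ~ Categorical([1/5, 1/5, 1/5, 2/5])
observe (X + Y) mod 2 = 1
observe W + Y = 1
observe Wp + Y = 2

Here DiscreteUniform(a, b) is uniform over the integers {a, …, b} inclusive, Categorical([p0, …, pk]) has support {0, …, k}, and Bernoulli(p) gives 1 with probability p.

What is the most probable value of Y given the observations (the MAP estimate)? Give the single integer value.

argmax_v P(Y = v | obs) = 0

Enumerate traces; 4 have nonzero weight after conditioning:
  (Z=1, W=0, Y=1, X=0) weight 2/495
  (Z=1, W=0, Y=1, X=2) weight 2/495
  (Z=1, W=1, Y=0, X=1) weight 2/495
  (Z=1, W=1, Y=0, X=3) weight 4/495
Group by Y:
  weight(Y=0) = 2/165
  weight(Y=1) = 4/495
Total weight = 2/165 + 4/495 = 2/99
P(Y=0 | obs) = 2/165 / 2/99 = 3/5
P(Y=1 | obs) = 4/495 / 2/99 = 2/5
argmax = 0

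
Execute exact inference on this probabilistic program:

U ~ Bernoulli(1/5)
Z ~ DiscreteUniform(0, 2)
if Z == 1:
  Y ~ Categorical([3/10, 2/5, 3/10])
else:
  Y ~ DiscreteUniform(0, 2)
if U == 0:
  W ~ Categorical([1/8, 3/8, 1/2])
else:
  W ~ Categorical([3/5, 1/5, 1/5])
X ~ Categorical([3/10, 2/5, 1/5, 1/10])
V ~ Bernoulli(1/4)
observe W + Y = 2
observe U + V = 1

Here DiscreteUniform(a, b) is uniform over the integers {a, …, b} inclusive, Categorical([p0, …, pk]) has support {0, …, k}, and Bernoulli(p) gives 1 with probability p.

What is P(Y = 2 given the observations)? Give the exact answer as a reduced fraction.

Enumerate traces; 72 have nonzero weight after conditioning:
  (U=0, Z=0, Y=0, W=2, X=0, V=1) weight 1/300
  (U=0, Z=0, Y=0, W=2, X=1, V=1) weight 1/225
  (U=0, Z=0, Y=0, W=2, X=2, V=1) weight 1/450
  (U=0, Z=0, Y=0, W=2, X=3, V=1) weight 1/900
  (U=0, Z=0, Y=1, W=1, X=0, V=1) weight 1/400
  (U=0, Z=0, Y=1, W=1, X=1, V=1) weight 1/300
  (U=0, Z=0, Y=1, W=1, X=2, V=1) weight 1/600
  (U=0, Z=0, Y=1, W=1, X=3, V=1) weight 1/1200
  (U=0, Z=0, Y=2, W=0, X=0, V=1) weight 1/1200
  … 63 more
Group by Y:
  weight(Y=0) = 377/9000
  weight(Y=1) = 14/375
  weight(Y=2) = 667/18000
Total weight = 377/9000 + 14/375 + 667/18000 = 2093/18000
P(Y=0 | obs) = 377/9000 / 2093/18000 = 58/161
P(Y=1 | obs) = 14/375 / 2093/18000 = 96/299
P(Y=2 | obs) = 667/18000 / 2093/18000 = 29/91

P(Y = 2 | obs) = 29/91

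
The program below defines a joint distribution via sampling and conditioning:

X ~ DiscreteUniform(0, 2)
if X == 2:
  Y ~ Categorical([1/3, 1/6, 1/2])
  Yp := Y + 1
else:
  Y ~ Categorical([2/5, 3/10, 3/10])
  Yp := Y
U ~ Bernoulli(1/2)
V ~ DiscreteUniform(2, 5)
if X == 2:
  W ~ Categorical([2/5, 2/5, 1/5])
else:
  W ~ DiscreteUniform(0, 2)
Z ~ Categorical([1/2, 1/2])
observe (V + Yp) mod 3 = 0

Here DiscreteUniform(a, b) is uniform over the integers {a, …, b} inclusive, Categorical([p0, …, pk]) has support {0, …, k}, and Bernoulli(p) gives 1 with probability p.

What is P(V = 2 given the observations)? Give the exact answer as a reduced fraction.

Enumerate traces; 144 have nonzero weight after conditioning:
  (X=0, Y=0, U=0, V=3, W=0, Z=0) weight 1/360
  (X=0, Y=0, U=0, V=3, W=0, Z=1) weight 1/360
  (X=0, Y=0, U=0, V=3, W=1, Z=0) weight 1/360
  (X=0, Y=0, U=0, V=3, W=1, Z=1) weight 1/360
  (X=0, Y=0, U=0, V=3, W=2, Z=0) weight 1/360
  (X=0, Y=0, U=0, V=3, W=2, Z=1) weight 1/360
  (X=0, Y=0, U=1, V=3, W=0, Z=0) weight 1/360
  (X=0, Y=0, U=1, V=3, W=0, Z=1) weight 1/360
  (X=0, Y=1, U=0, V=2, W=0, Z=0) weight 1/480
  (X=0, Y=1, U=0, V=5, W=0, Z=0) weight 1/480
  … 134 more
Group by V:
  weight(V=2) = 7/90
  weight(V=3) = 13/120
  weight(V=4) = 23/360
  weight(V=5) = 7/90
Total weight = 7/90 + 13/120 + 23/360 + 7/90 = 59/180
P(V=2 | obs) = 7/90 / 59/180 = 14/59
P(V=3 | obs) = 13/120 / 59/180 = 39/118
P(V=4 | obs) = 23/360 / 59/180 = 23/118
P(V=5 | obs) = 7/90 / 59/180 = 14/59

P(V = 2 | obs) = 14/59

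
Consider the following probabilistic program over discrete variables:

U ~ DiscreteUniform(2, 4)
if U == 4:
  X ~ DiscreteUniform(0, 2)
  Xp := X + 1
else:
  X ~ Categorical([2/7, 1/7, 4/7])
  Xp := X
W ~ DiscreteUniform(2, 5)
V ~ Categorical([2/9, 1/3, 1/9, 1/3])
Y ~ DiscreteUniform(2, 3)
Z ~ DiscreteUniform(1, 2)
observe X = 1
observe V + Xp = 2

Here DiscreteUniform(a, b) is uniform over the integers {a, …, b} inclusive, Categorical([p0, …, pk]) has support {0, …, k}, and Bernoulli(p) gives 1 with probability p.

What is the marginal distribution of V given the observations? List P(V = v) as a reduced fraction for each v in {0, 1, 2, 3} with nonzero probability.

P(V=0) = 7/16, P(V=1) = 9/16

Enumerate traces; 48 have nonzero weight after conditioning:
  (U=2, X=1, W=2, V=1, Y=2, Z=1) weight 1/1008
  (U=2, X=1, W=2, V=1, Y=2, Z=2) weight 1/1008
  (U=2, X=1, W=2, V=1, Y=3, Z=1) weight 1/1008
  (U=2, X=1, W=2, V=1, Y=3, Z=2) weight 1/1008
  (U=2, X=1, W=3, V=1, Y=2, Z=1) weight 1/1008
  (U=2, X=1, W=3, V=1, Y=2, Z=2) weight 1/1008
  (U=2, X=1, W=3, V=1, Y=3, Z=1) weight 1/1008
  (U=2, X=1, W=3, V=1, Y=3, Z=2) weight 1/1008
  (U=4, X=1, W=2, V=0, Y=2, Z=1) weight 1/648
  … 39 more
Group by V:
  weight(V=0) = 2/81
  weight(V=1) = 2/63
Total weight = 2/81 + 2/63 = 32/567
P(V=0 | obs) = 2/81 / 32/567 = 7/16
P(V=1 | obs) = 2/63 / 32/567 = 9/16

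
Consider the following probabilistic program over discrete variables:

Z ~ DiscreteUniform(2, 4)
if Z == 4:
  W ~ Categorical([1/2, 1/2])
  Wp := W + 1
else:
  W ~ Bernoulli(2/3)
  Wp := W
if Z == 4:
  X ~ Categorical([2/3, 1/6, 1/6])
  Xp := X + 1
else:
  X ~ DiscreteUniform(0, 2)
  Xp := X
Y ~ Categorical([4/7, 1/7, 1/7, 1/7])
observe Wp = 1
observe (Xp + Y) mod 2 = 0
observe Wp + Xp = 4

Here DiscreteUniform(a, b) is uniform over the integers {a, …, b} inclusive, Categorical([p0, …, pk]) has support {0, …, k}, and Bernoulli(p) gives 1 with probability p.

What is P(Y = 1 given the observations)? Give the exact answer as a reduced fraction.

P(Y = 1 | obs) = 1/2

Enumerate traces; 2 have nonzero weight after conditioning:
  (Z=4, W=0, X=2, Y=1) weight 1/252
  (Z=4, W=0, X=2, Y=3) weight 1/252
Group by Y:
  weight(Y=1) = 1/252
  weight(Y=3) = 1/252
Total weight = 1/252 + 1/252 = 1/126
P(Y=1 | obs) = 1/252 / 1/126 = 1/2
P(Y=3 | obs) = 1/252 / 1/126 = 1/2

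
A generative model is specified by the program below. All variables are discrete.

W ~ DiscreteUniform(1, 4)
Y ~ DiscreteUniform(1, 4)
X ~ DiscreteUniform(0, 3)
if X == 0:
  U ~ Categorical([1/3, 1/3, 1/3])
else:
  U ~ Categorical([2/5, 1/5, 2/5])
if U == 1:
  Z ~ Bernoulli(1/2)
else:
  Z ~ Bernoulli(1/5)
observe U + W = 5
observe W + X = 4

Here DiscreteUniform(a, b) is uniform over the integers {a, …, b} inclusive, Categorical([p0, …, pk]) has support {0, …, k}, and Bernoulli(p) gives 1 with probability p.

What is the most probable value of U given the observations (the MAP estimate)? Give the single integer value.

Enumerate traces; 16 have nonzero weight after conditioning:
  (W=3, Y=1, X=1, U=2, Z=0) weight 1/200
  (W=3, Y=1, X=1, U=2, Z=1) weight 1/800
  (W=3, Y=2, X=1, U=2, Z=0) weight 1/200
  (W=3, Y=2, X=1, U=2, Z=1) weight 1/800
  (W=3, Y=3, X=1, U=2, Z=0) weight 1/200
  (W=3, Y=3, X=1, U=2, Z=1) weight 1/800
  (W=3, Y=4, X=1, U=2, Z=0) weight 1/200
  (W=3, Y=4, X=1, U=2, Z=1) weight 1/800
  (W=4, Y=1, X=0, U=1, Z=0) weight 1/384
  … 7 more
Group by U:
  weight(U=1) = 1/48
  weight(U=2) = 1/40
Total weight = 1/48 + 1/40 = 11/240
P(U=1 | obs) = 1/48 / 11/240 = 5/11
P(U=2 | obs) = 1/40 / 11/240 = 6/11
argmax = 2

argmax_v P(U = v | obs) = 2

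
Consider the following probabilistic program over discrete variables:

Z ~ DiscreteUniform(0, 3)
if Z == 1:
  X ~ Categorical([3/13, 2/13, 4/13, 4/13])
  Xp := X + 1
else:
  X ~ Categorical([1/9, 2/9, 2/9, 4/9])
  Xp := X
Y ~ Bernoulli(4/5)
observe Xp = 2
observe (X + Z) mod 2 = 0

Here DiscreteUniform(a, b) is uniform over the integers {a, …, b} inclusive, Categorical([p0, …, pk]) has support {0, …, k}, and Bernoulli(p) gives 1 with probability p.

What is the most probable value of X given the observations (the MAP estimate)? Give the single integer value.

argmax_v P(X = v | obs) = 2

Enumerate traces; 6 have nonzero weight after conditioning:
  (Z=0, X=2, Y=0) weight 1/90
  (Z=0, X=2, Y=1) weight 2/45
  (Z=1, X=1, Y=0) weight 1/130
  (Z=1, X=1, Y=1) weight 2/65
  (Z=2, X=2, Y=0) weight 1/90
  (Z=2, X=2, Y=1) weight 2/45
Group by X:
  weight(X=1) = 1/26
  weight(X=2) = 1/9
Total weight = 1/26 + 1/9 = 35/234
P(X=1 | obs) = 1/26 / 35/234 = 9/35
P(X=2 | obs) = 1/9 / 35/234 = 26/35
argmax = 2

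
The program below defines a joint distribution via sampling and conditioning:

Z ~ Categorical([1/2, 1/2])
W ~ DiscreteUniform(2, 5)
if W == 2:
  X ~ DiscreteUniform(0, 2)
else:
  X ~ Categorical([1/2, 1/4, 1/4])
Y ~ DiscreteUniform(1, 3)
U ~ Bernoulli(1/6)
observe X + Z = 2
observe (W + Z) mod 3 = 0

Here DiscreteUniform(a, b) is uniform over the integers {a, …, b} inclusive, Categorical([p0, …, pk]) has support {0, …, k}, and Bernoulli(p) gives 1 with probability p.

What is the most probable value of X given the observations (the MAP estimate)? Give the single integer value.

argmax_v P(X = v | obs) = 1

Enumerate traces; 18 have nonzero weight after conditioning:
  (Z=0, W=3, X=2, Y=1, U=0) weight 5/576
  (Z=0, W=3, X=2, Y=1, U=1) weight 1/576
  (Z=0, W=3, X=2, Y=2, U=0) weight 5/576
  (Z=0, W=3, X=2, Y=2, U=1) weight 1/576
  (Z=0, W=3, X=2, Y=3, U=0) weight 5/576
  (Z=0, W=3, X=2, Y=3, U=1) weight 1/576
  (Z=1, W=2, X=1, Y=1, U=0) weight 5/432
  (Z=1, W=2, X=1, Y=1, U=1) weight 1/432
  … 10 more
Group by X:
  weight(X=1) = 7/96
  weight(X=2) = 1/32
Total weight = 7/96 + 1/32 = 5/48
P(X=1 | obs) = 7/96 / 5/48 = 7/10
P(X=2 | obs) = 1/32 / 5/48 = 3/10
argmax = 1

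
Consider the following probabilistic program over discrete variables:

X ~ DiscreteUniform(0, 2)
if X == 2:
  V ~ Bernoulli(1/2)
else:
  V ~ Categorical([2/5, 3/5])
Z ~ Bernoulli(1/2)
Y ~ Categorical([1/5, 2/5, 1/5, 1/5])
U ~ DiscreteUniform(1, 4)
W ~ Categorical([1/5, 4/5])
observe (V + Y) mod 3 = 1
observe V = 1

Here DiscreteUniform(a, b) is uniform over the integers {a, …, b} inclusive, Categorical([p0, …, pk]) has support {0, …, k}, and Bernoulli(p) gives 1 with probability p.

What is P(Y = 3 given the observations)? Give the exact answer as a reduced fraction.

P(Y = 3 | obs) = 1/2

Enumerate traces; 96 have nonzero weight after conditioning:
  (X=0, V=1, Z=0, Y=0, U=1, W=0) weight 1/1000
  (X=0, V=1, Z=0, Y=0, U=1, W=1) weight 1/250
  (X=0, V=1, Z=0, Y=0, U=2, W=0) weight 1/1000
  (X=0, V=1, Z=0, Y=0, U=2, W=1) weight 1/250
  (X=0, V=1, Z=0, Y=0, U=3, W=0) weight 1/1000
  (X=0, V=1, Z=0, Y=0, U=3, W=1) weight 1/250
  (X=0, V=1, Z=0, Y=0, U=4, W=0) weight 1/1000
  (X=0, V=1, Z=0, Y=0, U=4, W=1) weight 1/250
  (X=0, V=1, Z=0, Y=3, U=1, W=0) weight 1/1000
  … 87 more
Group by Y:
  weight(Y=0) = 17/150
  weight(Y=3) = 17/150
Total weight = 17/150 + 17/150 = 17/75
P(Y=0 | obs) = 17/150 / 17/75 = 1/2
P(Y=3 | obs) = 17/150 / 17/75 = 1/2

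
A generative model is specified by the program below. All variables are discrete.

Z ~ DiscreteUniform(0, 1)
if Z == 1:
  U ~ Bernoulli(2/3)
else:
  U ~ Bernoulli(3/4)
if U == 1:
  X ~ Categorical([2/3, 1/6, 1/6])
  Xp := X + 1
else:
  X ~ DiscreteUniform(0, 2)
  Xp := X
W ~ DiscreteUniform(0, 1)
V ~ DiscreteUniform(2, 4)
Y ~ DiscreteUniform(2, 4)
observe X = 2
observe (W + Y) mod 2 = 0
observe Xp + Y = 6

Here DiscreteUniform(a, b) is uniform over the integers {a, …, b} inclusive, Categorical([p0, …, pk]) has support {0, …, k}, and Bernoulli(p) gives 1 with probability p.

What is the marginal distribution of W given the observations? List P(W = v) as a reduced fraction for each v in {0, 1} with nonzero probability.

P(W=0) = 14/31, P(W=1) = 17/31

Enumerate traces; 12 have nonzero weight after conditioning:
  (Z=0, U=0, X=2, W=0, V=2, Y=4) weight 1/432
  (Z=0, U=0, X=2, W=0, V=3, Y=4) weight 1/432
  (Z=0, U=0, X=2, W=0, V=4, Y=4) weight 1/432
  (Z=0, U=1, X=2, W=1, V=2, Y=3) weight 1/288
  (Z=0, U=1, X=2, W=1, V=3, Y=3) weight 1/288
  (Z=0, U=1, X=2, W=1, V=4, Y=3) weight 1/288
  (Z=1, U=0, X=2, W=0, V=2, Y=4) weight 1/324
  (Z=1, U=0, X=2, W=0, V=3, Y=4) weight 1/324
  … 4 more
Group by W:
  weight(W=0) = 7/432
  weight(W=1) = 17/864
Total weight = 7/432 + 17/864 = 31/864
P(W=0 | obs) = 7/432 / 31/864 = 14/31
P(W=1 | obs) = 17/864 / 31/864 = 17/31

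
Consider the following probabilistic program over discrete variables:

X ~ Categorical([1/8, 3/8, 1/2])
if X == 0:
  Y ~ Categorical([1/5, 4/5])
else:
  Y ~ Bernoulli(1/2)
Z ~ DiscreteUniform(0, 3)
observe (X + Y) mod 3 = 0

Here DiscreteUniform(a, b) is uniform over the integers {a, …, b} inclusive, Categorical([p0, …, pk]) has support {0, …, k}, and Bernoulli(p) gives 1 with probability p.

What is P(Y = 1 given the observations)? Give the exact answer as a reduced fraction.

P(Y = 1 | obs) = 10/11

Enumerate traces; 8 have nonzero weight after conditioning:
  (X=0, Y=0, Z=0) weight 1/160
  (X=0, Y=0, Z=1) weight 1/160
  (X=0, Y=0, Z=2) weight 1/160
  (X=0, Y=0, Z=3) weight 1/160
  (X=2, Y=1, Z=0) weight 1/16
  (X=2, Y=1, Z=1) weight 1/16
  (X=2, Y=1, Z=2) weight 1/16
  (X=2, Y=1, Z=3) weight 1/16
Group by Y:
  weight(Y=0) = 1/40
  weight(Y=1) = 1/4
Total weight = 1/40 + 1/4 = 11/40
P(Y=0 | obs) = 1/40 / 11/40 = 1/11
P(Y=1 | obs) = 1/4 / 11/40 = 10/11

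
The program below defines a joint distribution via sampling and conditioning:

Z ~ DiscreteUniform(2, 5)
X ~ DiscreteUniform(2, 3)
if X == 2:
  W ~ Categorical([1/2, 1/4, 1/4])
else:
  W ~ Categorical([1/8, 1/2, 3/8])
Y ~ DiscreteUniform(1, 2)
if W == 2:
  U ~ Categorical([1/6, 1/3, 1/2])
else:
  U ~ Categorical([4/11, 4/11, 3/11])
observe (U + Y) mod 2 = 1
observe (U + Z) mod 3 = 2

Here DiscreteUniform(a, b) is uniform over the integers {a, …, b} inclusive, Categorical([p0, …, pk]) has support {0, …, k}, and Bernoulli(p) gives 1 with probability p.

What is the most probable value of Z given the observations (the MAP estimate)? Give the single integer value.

argmax_v P(Z = v | obs) = 4

Enumerate traces; 24 have nonzero weight after conditioning:
  (Z=2, X=2, W=0, Y=1, U=0) weight 1/88
  (Z=2, X=2, W=1, Y=1, U=0) weight 1/176
  (Z=2, X=2, W=2, Y=1, U=0) weight 1/384
  (Z=2, X=3, W=0, Y=1, U=0) weight 1/352
  (Z=2, X=3, W=1, Y=1, U=0) weight 1/88
  (Z=2, X=3, W=2, Y=1, U=0) weight 1/256
  (Z=3, X=2, W=0, Y=1, U=2) weight 3/352
  (Z=3, X=2, W=1, Y=1, U=2) weight 3/704
  (Z=4, X=2, W=0, Y=2, U=1) weight 1/88
  (Z=5, X=2, W=0, Y=1, U=0) weight 1/88
  … 14 more
Group by Z:
  weight(Z=2) = 29/768
  weight(Z=3) = 11/256
  weight(Z=4) = 17/384
  weight(Z=5) = 29/768
Total weight = 29/768 + 11/256 + 17/384 + 29/768 = 125/768
P(Z=2 | obs) = 29/768 / 125/768 = 29/125
P(Z=3 | obs) = 11/256 / 125/768 = 33/125
P(Z=4 | obs) = 17/384 / 125/768 = 34/125
P(Z=5 | obs) = 29/768 / 125/768 = 29/125
argmax = 4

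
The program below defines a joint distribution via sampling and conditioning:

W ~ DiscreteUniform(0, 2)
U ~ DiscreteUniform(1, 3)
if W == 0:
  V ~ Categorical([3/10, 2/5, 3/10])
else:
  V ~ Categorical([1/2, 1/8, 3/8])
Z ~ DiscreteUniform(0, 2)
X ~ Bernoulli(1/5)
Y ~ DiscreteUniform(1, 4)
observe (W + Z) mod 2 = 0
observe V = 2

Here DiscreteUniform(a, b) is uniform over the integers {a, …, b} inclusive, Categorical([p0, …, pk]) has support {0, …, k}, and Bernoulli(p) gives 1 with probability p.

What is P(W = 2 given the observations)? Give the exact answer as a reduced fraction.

Enumerate traces; 120 have nonzero weight after conditioning:
  (W=0, U=1, V=2, Z=0, X=0, Y=1) weight 1/450
  (W=0, U=1, V=2, Z=0, X=0, Y=2) weight 1/450
  (W=0, U=1, V=2, Z=0, X=0, Y=3) weight 1/450
  (W=0, U=1, V=2, Z=0, X=0, Y=4) weight 1/450
  (W=0, U=1, V=2, Z=0, X=1, Y=1) weight 1/1800
  (W=0, U=1, V=2, Z=0, X=1, Y=2) weight 1/1800
  (W=0, U=1, V=2, Z=0, X=1, Y=3) weight 1/1800
  (W=0, U=1, V=2, Z=0, X=1, Y=4) weight 1/1800
  (W=1, U=1, V=2, Z=1, X=0, Y=1) weight 1/360
  (W=2, U=1, V=2, Z=0, X=0, Y=1) weight 1/360
  … 110 more
Group by W:
  weight(W=0) = 1/15
  weight(W=1) = 1/24
  weight(W=2) = 1/12
Total weight = 1/15 + 1/24 + 1/12 = 23/120
P(W=0 | obs) = 1/15 / 23/120 = 8/23
P(W=1 | obs) = 1/24 / 23/120 = 5/23
P(W=2 | obs) = 1/12 / 23/120 = 10/23

P(W = 2 | obs) = 10/23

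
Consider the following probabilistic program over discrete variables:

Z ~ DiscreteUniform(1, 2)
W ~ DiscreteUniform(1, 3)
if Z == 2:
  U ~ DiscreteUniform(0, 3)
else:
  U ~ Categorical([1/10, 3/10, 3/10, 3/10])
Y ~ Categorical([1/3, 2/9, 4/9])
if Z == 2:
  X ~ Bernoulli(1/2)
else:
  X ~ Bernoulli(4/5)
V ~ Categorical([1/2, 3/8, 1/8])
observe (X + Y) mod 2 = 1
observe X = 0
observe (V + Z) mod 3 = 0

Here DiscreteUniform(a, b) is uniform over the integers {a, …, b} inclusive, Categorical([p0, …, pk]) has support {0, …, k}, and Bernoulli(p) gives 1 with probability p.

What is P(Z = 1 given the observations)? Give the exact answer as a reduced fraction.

P(Z = 1 | obs) = 2/17

Enumerate traces; 24 have nonzero weight after conditioning:
  (Z=1, W=1, U=0, Y=1, X=0, V=2) weight 1/10800
  (Z=1, W=1, U=1, Y=1, X=0, V=2) weight 1/3600
  (Z=1, W=1, U=2, Y=1, X=0, V=2) weight 1/3600
  (Z=1, W=1, U=3, Y=1, X=0, V=2) weight 1/3600
  (Z=1, W=2, U=0, Y=1, X=0, V=2) weight 1/10800
  (Z=1, W=2, U=1, Y=1, X=0, V=2) weight 1/3600
  (Z=1, W=2, U=2, Y=1, X=0, V=2) weight 1/3600
  (Z=1, W=2, U=3, Y=1, X=0, V=2) weight 1/3600
  (Z=2, W=1, U=0, Y=1, X=0, V=1) weight 1/576
  … 15 more
Group by Z:
  weight(Z=1) = 1/360
  weight(Z=2) = 1/48
Total weight = 1/360 + 1/48 = 17/720
P(Z=1 | obs) = 1/360 / 17/720 = 2/17
P(Z=2 | obs) = 1/48 / 17/720 = 15/17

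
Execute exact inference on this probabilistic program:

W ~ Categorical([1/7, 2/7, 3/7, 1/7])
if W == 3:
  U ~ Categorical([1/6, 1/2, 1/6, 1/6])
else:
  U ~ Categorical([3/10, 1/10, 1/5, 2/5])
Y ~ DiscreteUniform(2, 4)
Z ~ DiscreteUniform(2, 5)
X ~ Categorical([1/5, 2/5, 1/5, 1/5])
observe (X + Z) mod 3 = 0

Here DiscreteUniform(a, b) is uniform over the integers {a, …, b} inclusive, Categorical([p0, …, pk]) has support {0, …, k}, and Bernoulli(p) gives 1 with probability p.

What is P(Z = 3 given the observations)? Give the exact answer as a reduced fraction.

Enumerate traces; 240 have nonzero weight after conditioning:
  (W=0, U=0, Y=2, Z=2, X=1) weight 1/700
  (W=0, U=0, Y=2, Z=3, X=0) weight 1/1400
  (W=0, U=0, Y=2, Z=3, X=3) weight 1/1400
  (W=0, U=0, Y=2, Z=4, X=2) weight 1/1400
  (W=0, U=0, Y=2, Z=5, X=1) weight 1/700
  (W=0, U=0, Y=3, Z=2, X=1) weight 1/700
  (W=0, U=0, Y=3, Z=3, X=0) weight 1/1400
  (W=0, U=0, Y=3, Z=3, X=3) weight 1/1400
  … 232 more
Group by Z:
  weight(Z=2) = 1/10
  weight(Z=3) = 1/10
  weight(Z=4) = 1/20
  weight(Z=5) = 1/10
Total weight = 1/10 + 1/10 + 1/20 + 1/10 = 7/20
P(Z=2 | obs) = 1/10 / 7/20 = 2/7
P(Z=3 | obs) = 1/10 / 7/20 = 2/7
P(Z=4 | obs) = 1/20 / 7/20 = 1/7
P(Z=5 | obs) = 1/10 / 7/20 = 2/7

P(Z = 3 | obs) = 2/7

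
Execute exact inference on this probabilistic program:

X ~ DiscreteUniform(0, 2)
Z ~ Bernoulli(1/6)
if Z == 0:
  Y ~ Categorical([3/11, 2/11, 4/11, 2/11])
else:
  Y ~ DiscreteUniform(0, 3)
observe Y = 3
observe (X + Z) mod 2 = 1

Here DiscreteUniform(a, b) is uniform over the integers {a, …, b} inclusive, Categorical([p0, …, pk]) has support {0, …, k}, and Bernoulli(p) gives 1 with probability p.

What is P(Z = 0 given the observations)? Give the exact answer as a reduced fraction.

P(Z = 0 | obs) = 20/31

Enumerate traces; 3 have nonzero weight after conditioning:
  (X=0, Z=1, Y=3) weight 1/72
  (X=1, Z=0, Y=3) weight 5/99
  (X=2, Z=1, Y=3) weight 1/72
Group by Z:
  weight(Z=0) = 5/99
  weight(Z=1) = 1/36
Total weight = 5/99 + 1/36 = 31/396
P(Z=0 | obs) = 5/99 / 31/396 = 20/31
P(Z=1 | obs) = 1/36 / 31/396 = 11/31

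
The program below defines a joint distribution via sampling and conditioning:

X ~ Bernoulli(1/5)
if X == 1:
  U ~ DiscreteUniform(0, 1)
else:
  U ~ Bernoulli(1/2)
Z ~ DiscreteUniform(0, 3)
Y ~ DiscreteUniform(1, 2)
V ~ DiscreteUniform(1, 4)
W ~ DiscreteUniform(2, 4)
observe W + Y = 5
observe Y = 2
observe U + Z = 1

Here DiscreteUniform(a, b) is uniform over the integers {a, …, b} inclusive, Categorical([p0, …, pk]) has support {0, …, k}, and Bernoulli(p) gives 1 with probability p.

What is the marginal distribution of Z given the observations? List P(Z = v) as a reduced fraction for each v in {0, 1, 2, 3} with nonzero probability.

P(Z=0) = 1/2, P(Z=1) = 1/2

Enumerate traces; 16 have nonzero weight after conditioning:
  (X=0, U=0, Z=1, Y=2, V=1, W=3) weight 1/240
  (X=0, U=0, Z=1, Y=2, V=2, W=3) weight 1/240
  (X=0, U=0, Z=1, Y=2, V=3, W=3) weight 1/240
  (X=0, U=0, Z=1, Y=2, V=4, W=3) weight 1/240
  (X=0, U=1, Z=0, Y=2, V=1, W=3) weight 1/240
  (X=0, U=1, Z=0, Y=2, V=2, W=3) weight 1/240
  (X=0, U=1, Z=0, Y=2, V=3, W=3) weight 1/240
  (X=0, U=1, Z=0, Y=2, V=4, W=3) weight 1/240
  … 8 more
Group by Z:
  weight(Z=0) = 1/48
  weight(Z=1) = 1/48
Total weight = 1/48 + 1/48 = 1/24
P(Z=0 | obs) = 1/48 / 1/24 = 1/2
P(Z=1 | obs) = 1/48 / 1/24 = 1/2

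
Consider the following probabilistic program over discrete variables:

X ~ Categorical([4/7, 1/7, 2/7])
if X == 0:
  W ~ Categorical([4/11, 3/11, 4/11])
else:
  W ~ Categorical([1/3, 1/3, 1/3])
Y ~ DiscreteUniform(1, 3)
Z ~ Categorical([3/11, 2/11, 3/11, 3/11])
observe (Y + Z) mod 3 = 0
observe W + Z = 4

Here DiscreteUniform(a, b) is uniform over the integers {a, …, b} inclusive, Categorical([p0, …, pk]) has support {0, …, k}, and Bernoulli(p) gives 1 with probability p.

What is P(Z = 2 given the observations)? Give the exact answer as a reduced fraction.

P(Z = 2 | obs) = 27/50

Enumerate traces; 6 have nonzero weight after conditioning:
  (X=0, W=1, Y=3, Z=3) weight 12/847
  (X=0, W=2, Y=1, Z=2) weight 16/847
  (X=1, W=1, Y=3, Z=3) weight 1/231
  (X=1, W=2, Y=1, Z=2) weight 1/231
  (X=2, W=1, Y=3, Z=3) weight 2/231
  (X=2, W=2, Y=1, Z=2) weight 2/231
Group by Z:
  weight(Z=2) = 27/847
  weight(Z=3) = 23/847
Total weight = 27/847 + 23/847 = 50/847
P(Z=2 | obs) = 27/847 / 50/847 = 27/50
P(Z=3 | obs) = 23/847 / 50/847 = 23/50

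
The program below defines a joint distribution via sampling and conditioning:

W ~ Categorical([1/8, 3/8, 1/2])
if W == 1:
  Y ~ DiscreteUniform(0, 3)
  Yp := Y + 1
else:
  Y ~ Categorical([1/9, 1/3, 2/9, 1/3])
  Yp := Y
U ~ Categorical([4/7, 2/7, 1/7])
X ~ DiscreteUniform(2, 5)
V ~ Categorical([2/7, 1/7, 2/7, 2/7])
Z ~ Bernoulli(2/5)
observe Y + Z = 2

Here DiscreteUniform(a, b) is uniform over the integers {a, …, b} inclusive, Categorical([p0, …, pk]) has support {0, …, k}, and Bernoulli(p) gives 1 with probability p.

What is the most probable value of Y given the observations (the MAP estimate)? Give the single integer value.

Enumerate traces; 288 have nonzero weight after conditioning:
  (W=0, Y=1, U=0, X=2, V=0, Z=1) weight 1/1470
  (W=0, Y=1, U=0, X=2, V=1, Z=1) weight 1/2940
  (W=0, Y=1, U=0, X=2, V=2, Z=1) weight 1/1470
  (W=0, Y=1, U=0, X=2, V=3, Z=1) weight 1/1470
  (W=0, Y=1, U=0, X=3, V=0, Z=1) weight 1/1470
  (W=0, Y=1, U=0, X=3, V=1, Z=1) weight 1/2940
  (W=0, Y=1, U=0, X=3, V=2, Z=1) weight 1/1470
  (W=0, Y=1, U=0, X=3, V=3, Z=1) weight 1/1470
  (W=0, Y=2, U=0, X=2, V=0, Z=0) weight 1/1470
  … 279 more
Group by Y:
  weight(Y=1) = 29/240
  weight(Y=2) = 67/480
Total weight = 29/240 + 67/480 = 25/96
P(Y=1 | obs) = 29/240 / 25/96 = 58/125
P(Y=2 | obs) = 67/480 / 25/96 = 67/125
argmax = 2

argmax_v P(Y = v | obs) = 2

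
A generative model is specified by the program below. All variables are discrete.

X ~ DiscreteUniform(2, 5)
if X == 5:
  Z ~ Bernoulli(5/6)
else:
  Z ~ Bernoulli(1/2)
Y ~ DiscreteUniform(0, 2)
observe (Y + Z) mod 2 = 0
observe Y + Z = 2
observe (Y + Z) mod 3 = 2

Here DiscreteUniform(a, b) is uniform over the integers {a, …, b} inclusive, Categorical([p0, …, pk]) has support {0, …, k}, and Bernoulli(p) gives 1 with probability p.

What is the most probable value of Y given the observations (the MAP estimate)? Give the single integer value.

Enumerate traces; 8 have nonzero weight after conditioning:
  (X=2, Z=0, Y=2) weight 1/24
  (X=2, Z=1, Y=1) weight 1/24
  (X=3, Z=0, Y=2) weight 1/24
  (X=3, Z=1, Y=1) weight 1/24
  (X=4, Z=0, Y=2) weight 1/24
  (X=4, Z=1, Y=1) weight 1/24
  (X=5, Z=0, Y=2) weight 1/72
  (X=5, Z=1, Y=1) weight 5/72
Group by Y:
  weight(Y=1) = 7/36
  weight(Y=2) = 5/36
Total weight = 7/36 + 5/36 = 1/3
P(Y=1 | obs) = 7/36 / 1/3 = 7/12
P(Y=2 | obs) = 5/36 / 1/3 = 5/12
argmax = 1

argmax_v P(Y = v | obs) = 1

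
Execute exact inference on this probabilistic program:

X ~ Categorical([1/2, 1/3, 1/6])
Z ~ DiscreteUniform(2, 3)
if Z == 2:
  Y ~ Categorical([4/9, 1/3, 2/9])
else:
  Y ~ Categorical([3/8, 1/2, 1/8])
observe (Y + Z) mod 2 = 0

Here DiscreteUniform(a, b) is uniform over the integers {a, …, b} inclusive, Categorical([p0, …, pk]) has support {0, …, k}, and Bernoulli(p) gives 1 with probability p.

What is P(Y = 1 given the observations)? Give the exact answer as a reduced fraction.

Enumerate traces; 9 have nonzero weight after conditioning:
  (X=0, Z=2, Y=0) weight 1/9
  (X=0, Z=2, Y=2) weight 1/18
  (X=0, Z=3, Y=1) weight 1/8
  (X=1, Z=2, Y=0) weight 2/27
  (X=1, Z=2, Y=2) weight 1/27
  (X=1, Z=3, Y=1) weight 1/12
  (X=2, Z=2, Y=0) weight 1/27
  (X=2, Z=2, Y=2) weight 1/54
  … 1 more
Group by Y:
  weight(Y=0) = 2/9
  weight(Y=1) = 1/4
  weight(Y=2) = 1/9
Total weight = 2/9 + 1/4 + 1/9 = 7/12
P(Y=0 | obs) = 2/9 / 7/12 = 8/21
P(Y=1 | obs) = 1/4 / 7/12 = 3/7
P(Y=2 | obs) = 1/9 / 7/12 = 4/21

P(Y = 1 | obs) = 3/7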